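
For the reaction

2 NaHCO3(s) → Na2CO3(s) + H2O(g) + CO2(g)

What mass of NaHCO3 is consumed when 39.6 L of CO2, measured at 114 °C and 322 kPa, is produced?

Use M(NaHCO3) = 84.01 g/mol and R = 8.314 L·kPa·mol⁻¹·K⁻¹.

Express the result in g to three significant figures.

n(CO2) = PV/RT = (322 × 39.6) / (8.314 × 387.15) = 3.962 mol
n(NaHCO3) = (2/1) × 3.962 = 7.924 mol
m(NaHCO3) = 7.924 × 84.01 = 665.7 g

666 g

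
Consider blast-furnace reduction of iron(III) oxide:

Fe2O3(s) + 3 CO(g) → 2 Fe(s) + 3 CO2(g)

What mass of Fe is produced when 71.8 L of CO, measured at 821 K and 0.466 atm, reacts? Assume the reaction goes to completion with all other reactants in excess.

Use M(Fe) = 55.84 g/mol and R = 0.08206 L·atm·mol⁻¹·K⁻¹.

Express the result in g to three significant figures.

n(CO) = PV/RT = (0.466 × 71.8) / (0.08206 × 821) = 0.4966 mol
n(Fe) = (2/3) × 0.4966 = 0.3311 mol
m(Fe) = 0.3311 × 55.84 = 18.49 g

18.5 g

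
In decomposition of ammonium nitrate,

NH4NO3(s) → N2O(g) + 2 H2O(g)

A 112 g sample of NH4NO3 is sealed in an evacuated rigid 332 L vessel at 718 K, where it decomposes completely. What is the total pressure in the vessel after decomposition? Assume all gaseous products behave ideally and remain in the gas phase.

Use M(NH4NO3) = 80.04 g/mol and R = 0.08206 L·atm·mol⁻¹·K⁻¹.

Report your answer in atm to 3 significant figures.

n(NH4NO3) = 112 / 80.04 = 1.399 mol
n(gas produced) = (3/1) × 1.399 = 4.197 mol
P = nRT/V = 4.197 × 0.08206 × 718 / 332 = 0.7448 atm

0.745 atm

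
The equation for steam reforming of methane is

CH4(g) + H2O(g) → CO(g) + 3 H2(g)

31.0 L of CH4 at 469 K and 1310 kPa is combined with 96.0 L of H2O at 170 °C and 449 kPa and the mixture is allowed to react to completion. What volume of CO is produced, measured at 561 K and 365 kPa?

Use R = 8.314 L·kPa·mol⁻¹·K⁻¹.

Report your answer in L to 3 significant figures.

133 L

n(CH4) = PV/RT = (1310 × 31.0) / (8.314 × 469) = 10.41 mol
n(H2O) = PV/RT = (449 × 96.0) / (8.314 × 443.15) = 11.70 mol
For 10.41 mol CH4, stoichiometry requires (1/1) × 10.41 = 10.41 mol H2O; 11.70 mol is available, so CH4 is limiting.
n(CO) = (1/1) × 10.41 = 10.41 mol
V(CO) = nRT/P = 10.41 × 8.314 × 561 / 365 = 133.0 L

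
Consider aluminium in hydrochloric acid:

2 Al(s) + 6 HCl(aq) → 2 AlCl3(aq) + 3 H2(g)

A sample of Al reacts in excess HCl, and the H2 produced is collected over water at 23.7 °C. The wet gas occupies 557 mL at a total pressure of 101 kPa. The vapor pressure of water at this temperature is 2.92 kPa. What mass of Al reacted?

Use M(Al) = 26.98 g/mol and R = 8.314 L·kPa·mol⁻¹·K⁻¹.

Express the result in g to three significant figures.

P(H2) = 101 − 2.92 = 98.08 kPa
n(H2) = PV/RT = (98.08 × 0.5570) / (8.314 × 296.85) = 0.02214 mol
n(Al) = (2/3) × 0.02214 = 0.01476 mol
m(Al) = 0.01476 × 26.98 = 0.3982 g

0.398 g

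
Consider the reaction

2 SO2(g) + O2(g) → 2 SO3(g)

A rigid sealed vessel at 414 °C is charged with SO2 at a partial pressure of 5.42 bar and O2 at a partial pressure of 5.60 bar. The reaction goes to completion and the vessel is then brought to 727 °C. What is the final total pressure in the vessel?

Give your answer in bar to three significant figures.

12.1 bar

At constant V, partial pressures at 414 °C are proportional to moles, so apply stoichiometry directly to pressures.
P(O2) required for 5.42 bar of SO2 = (1/2) × 5.42 = 2.710 bar; available 5.60 bar, so SO2 is limiting.
P(O2) remaining = 5.60 − (1/2) × 5.42 = 2.890 bar
P(gaseous products) = (2)/2 × 5.42 = 5.420 bar
P_total at 414 °C = 2.890 + 5.420 = 8.310 bar
Scaling to 727 °C: P = 8.310 × 1000.15/687.15 = 12.10 bar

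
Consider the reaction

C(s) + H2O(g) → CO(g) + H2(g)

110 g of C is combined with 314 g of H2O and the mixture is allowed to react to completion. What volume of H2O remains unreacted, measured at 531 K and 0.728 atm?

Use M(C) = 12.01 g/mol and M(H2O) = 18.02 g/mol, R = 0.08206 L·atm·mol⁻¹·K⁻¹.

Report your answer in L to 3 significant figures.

n(C) = 110 / 12.01 = 9.159 mol
n(H2O) = 314 / 18.02 = 17.43 mol
For 9.159 mol C, stoichiometry requires (1/1) × 9.159 = 9.159 mol H2O; 17.43 mol is available, so C is limiting.
n(H2O) consumed = (1/1) × 9.159 = 9.159 mol; remaining = 17.43 − 9.159 = 8.271 mol
V(H2O) = nRT/P = 8.271 × 0.08206 × 531 / 0.728 = 495.1 L

495 L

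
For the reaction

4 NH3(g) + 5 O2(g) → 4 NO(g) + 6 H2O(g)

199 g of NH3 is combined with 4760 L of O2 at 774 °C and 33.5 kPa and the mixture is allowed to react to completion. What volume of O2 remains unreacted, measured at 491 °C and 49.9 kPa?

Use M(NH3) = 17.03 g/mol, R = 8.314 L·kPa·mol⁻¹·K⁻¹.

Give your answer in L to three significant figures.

472 L

n(NH3) = 199 / 17.03 = 11.69 mol
n(O2) = PV/RT = (33.5 × 4760) / (8.314 × 1047.15) = 18.32 mol
For 11.69 mol NH3, stoichiometry requires (5/4) × 11.69 = 14.61 mol O2; 18.32 mol is available, so NH3 is limiting.
n(O2) consumed = (5/4) × 11.69 = 14.61 mol; remaining = 18.32 − 14.61 = 3.710 mol
V(O2) = nRT/P = 3.710 × 8.314 × 764.15 / 49.9 = 472.3 L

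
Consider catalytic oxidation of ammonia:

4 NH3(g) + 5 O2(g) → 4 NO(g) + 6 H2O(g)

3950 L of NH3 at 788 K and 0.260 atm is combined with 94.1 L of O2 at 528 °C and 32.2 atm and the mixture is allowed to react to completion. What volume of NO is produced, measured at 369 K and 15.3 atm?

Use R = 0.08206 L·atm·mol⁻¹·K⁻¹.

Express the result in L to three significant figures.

n(NH3) = PV/RT = (0.260 × 3950) / (0.08206 × 788) = 15.88 mol
n(O2) = PV/RT = (32.2 × 94.1) / (0.08206 × 801.15) = 46.09 mol
For 15.88 mol NH3, stoichiometry requires (5/4) × 15.88 = 19.85 mol O2; 46.09 mol is available, so NH3 is limiting.
n(NO) = (4/4) × 15.88 = 15.88 mol
V(NO) = nRT/P = 15.88 × 0.08206 × 369 / 15.3 = 31.43 L

31.4 L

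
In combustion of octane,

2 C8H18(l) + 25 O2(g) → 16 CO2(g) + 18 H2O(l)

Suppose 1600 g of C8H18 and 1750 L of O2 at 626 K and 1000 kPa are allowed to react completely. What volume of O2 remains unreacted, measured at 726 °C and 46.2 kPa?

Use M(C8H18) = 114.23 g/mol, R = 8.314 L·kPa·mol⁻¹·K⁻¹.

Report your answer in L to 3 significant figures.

n(C8H18) = 1600 / 114.23 = 14.01 mol
n(O2) = PV/RT = (1000 × 1750) / (8.314 × 626) = 336.2 mol
For 14.01 mol C8H18, stoichiometry requires (25/2) × 14.01 = 175.1 mol O2; 336.2 mol is available, so C8H18 is limiting.
n(O2) consumed = (25/2) × 14.01 = 175.1 mol; remaining = 336.2 − 175.1 = 161.1 mol
V(O2) = nRT/P = 161.1 × 8.314 × 999.15 / 46.2 = 28970 L

29000 L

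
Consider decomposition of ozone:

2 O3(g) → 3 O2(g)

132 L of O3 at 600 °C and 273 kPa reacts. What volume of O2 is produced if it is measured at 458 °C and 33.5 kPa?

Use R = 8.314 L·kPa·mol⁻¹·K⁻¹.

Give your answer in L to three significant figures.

1350 L

n(O3) = PV/RT = (273 × 132) / (8.314 × 873.15) = 4.964 mol
n(O2) = (3/2) × 4.964 = 7.446 mol
V = nRT/P = 7.446 × 8.314 × 731.15 / 33.5 = 1351 L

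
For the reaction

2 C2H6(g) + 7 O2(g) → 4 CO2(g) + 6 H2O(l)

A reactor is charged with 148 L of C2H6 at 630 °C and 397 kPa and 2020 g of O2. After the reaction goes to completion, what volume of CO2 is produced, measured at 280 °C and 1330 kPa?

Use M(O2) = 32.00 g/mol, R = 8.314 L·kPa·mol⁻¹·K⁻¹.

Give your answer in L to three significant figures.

54.1 L

n(C2H6) = PV/RT = (397 × 148) / (8.314 × 903.15) = 7.825 mol
n(O2) = 2020 / 32.00 = 63.12 mol
For 7.825 mol C2H6, stoichiometry requires (7/2) × 7.825 = 27.39 mol O2; 63.12 mol is available, so C2H6 is limiting.
n(CO2) = (4/2) × 7.825 = 15.65 mol
V(CO2) = nRT/P = 15.65 × 8.314 × 553.15 / 1330 = 54.11 L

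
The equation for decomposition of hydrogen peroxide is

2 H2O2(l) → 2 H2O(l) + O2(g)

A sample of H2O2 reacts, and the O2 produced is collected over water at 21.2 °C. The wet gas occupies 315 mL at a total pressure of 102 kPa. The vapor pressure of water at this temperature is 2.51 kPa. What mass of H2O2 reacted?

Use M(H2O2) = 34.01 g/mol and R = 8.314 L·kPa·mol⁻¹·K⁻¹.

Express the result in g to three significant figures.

P(O2) = 102 − 2.51 = 99.49 kPa
n(O2) = PV/RT = (99.49 × 0.3150) / (8.314 × 294.35) = 0.01281 mol
n(H2O2) = (2/1) × 0.01281 = 0.02562 mol
m(H2O2) = 0.02562 × 34.01 = 0.8713 g

0.871 g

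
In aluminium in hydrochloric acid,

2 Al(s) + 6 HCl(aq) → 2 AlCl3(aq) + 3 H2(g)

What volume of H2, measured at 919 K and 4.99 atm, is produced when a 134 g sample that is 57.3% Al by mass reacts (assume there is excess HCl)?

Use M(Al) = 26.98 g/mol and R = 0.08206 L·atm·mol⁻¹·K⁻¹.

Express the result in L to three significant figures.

mass of Al = 134 × 57.3/100 = 76.78 g
n(Al) = 76.78 / 26.98 = 2.846 mol
n(H2) = (3/2) × 2.846 = 4.269 mol
V = nRT/P = 4.269 × 0.08206 × 919 / 4.99 = 64.52 L

64.5 L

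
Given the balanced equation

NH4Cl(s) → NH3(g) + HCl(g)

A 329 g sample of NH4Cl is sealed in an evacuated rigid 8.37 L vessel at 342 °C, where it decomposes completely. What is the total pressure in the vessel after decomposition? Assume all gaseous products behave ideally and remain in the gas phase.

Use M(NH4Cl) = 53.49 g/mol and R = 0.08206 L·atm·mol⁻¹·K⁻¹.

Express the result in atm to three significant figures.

n(NH4Cl) = 329 / 53.49 = 6.151 mol
n(gas produced) = (2/1) × 6.151 = 12.30 mol
P = nRT/V = 12.30 × 0.08206 × 615.15 / 8.37 = 74.18 atm

74.2 atm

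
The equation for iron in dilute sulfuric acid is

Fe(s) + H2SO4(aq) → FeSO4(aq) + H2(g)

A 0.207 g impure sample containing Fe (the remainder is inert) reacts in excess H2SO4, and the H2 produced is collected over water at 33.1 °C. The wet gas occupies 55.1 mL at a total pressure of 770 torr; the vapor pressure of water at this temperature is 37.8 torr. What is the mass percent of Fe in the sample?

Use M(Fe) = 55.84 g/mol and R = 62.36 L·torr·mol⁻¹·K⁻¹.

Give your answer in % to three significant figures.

P(H2) = 770 − 37.8 = 732.2 torr
n(H2) = PV/RT = (732.2 × 0.05510) / (62.36 × 306.25) = 0.002113 mol
n(Fe) = (1/1) × 0.002113 = 0.002113 mol
m(Fe) = 0.002113 × 55.84 = 0.1180 g
%Fe = 0.1180 / 0.207 × 100 = 57.00%

57.0 %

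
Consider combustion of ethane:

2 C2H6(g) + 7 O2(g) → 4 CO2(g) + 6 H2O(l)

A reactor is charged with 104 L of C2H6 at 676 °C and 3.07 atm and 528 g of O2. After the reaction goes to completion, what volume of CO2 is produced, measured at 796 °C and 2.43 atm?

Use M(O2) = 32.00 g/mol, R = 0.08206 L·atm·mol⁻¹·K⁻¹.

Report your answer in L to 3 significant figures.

296 L

n(C2H6) = PV/RT = (3.07 × 104) / (0.08206 × 949.15) = 4.099 mol
n(O2) = 528 / 32.00 = 16.50 mol
For 4.099 mol C2H6, stoichiometry requires (7/2) × 4.099 = 14.35 mol O2; 16.50 mol is available, so C2H6 is limiting.
n(CO2) = (4/2) × 4.099 = 8.198 mol
V(CO2) = nRT/P = 8.198 × 0.08206 × 1069.15 / 2.43 = 296.0 L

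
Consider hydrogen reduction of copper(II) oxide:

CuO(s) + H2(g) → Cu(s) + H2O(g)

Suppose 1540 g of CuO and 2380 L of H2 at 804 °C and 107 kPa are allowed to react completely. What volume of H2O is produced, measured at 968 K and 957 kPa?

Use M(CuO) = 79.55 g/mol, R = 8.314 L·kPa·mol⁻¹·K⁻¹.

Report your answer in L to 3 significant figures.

n(CuO) = 1540 / 79.55 = 19.36 mol
n(H2) = PV/RT = (107 × 2380) / (8.314 × 1077.15) = 28.44 mol
For 19.36 mol CuO, stoichiometry requires (1/1) × 19.36 = 19.36 mol H2; 28.44 mol is available, so CuO is limiting.
n(H2O) = (1/1) × 19.36 = 19.36 mol
V(H2O) = nRT/P = 19.36 × 8.314 × 968 / 957 = 162.8 L

163 L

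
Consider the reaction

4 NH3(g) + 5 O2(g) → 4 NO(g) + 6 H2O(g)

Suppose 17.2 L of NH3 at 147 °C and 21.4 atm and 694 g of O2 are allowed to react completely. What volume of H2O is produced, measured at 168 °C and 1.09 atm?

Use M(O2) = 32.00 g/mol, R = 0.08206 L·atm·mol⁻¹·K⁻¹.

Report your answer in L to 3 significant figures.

n(NH3) = PV/RT = (21.4 × 17.2) / (0.08206 × 420.15) = 10.68 mol
n(O2) = 694 / 32.00 = 21.69 mol
For 10.68 mol NH3, stoichiometry requires (5/4) × 10.68 = 13.35 mol O2; 21.69 mol is available, so NH3 is limiting.
n(H2O) = (6/4) × 10.68 = 16.02 mol
V(H2O) = nRT/P = 16.02 × 0.08206 × 441.15 / 1.09 = 532.1 L

532 L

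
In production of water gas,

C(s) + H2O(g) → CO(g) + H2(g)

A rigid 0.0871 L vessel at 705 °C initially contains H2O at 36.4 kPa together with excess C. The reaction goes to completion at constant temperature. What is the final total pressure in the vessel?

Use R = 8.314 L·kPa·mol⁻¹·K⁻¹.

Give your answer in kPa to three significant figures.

72.8 kPa

At constant T and V, P ∝ n(gas): 1 mol gas → 2 mol gas.
P_final = (2/1) × 36.4 = 72.80 kPa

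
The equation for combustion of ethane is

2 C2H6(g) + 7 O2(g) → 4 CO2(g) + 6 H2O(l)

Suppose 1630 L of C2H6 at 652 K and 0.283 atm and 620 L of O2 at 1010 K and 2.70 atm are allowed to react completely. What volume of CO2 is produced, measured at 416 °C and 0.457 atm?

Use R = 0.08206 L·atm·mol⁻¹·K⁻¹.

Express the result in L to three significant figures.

n(C2H6) = PV/RT = (0.283 × 1630) / (0.08206 × 652) = 8.622 mol
n(O2) = PV/RT = (2.70 × 620) / (0.08206 × 1010) = 20.20 mol
For 8.622 mol C2H6, stoichiometry requires (7/2) × 8.622 = 30.18 mol O2; 20.20 mol is available, so O2 is limiting.
n(CO2) = (4/7) × 20.20 = 11.54 mol
V(CO2) = nRT/P = 11.54 × 0.08206 × 689.15 / 0.457 = 1428 L

1430 L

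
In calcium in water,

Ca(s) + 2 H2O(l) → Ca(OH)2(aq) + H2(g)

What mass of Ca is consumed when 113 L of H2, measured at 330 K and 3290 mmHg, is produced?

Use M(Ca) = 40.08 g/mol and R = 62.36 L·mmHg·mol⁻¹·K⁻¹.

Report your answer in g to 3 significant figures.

n(H2) = PV/RT = (3290 × 113) / (62.36 × 330) = 18.07 mol
n(Ca) = (1/1) × 18.07 = 18.07 mol
m(Ca) = 18.07 × 40.08 = 724.2 g

724 g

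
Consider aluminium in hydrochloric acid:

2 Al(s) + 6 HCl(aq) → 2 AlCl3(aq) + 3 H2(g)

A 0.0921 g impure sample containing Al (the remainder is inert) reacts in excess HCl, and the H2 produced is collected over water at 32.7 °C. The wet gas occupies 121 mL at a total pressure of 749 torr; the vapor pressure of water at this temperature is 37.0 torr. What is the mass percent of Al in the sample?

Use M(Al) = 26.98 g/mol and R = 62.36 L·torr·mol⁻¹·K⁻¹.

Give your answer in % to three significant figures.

88.2 %

P(H2) = 749 − 37.0 = 712.0 torr
n(H2) = PV/RT = (712.0 × 0.1210) / (62.36 × 305.85) = 0.004517 mol
n(Al) = (2/3) × 0.004517 = 0.003011 mol
m(Al) = 0.003011 × 26.98 = 0.08124 g
%Al = 0.08124 / 0.0921 × 100 = 88.21%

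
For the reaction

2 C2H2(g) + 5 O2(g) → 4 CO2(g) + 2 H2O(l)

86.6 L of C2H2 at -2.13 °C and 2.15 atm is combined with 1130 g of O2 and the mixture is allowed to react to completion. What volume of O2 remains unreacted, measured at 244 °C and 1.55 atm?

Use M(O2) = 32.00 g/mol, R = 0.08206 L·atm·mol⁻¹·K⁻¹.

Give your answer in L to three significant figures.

n(C2H2) = PV/RT = (2.15 × 86.6) / (0.08206 × 271.02) = 8.372 mol
n(O2) = 1130 / 32.00 = 35.31 mol
For 8.372 mol C2H2, stoichiometry requires (5/2) × 8.372 = 20.93 mol O2; 35.31 mol is available, so C2H2 is limiting.
n(O2) consumed = (5/2) × 8.372 = 20.93 mol; remaining = 35.31 − 20.93 = 14.38 mol
V(O2) = nRT/P = 14.38 × 0.08206 × 517.15 / 1.55 = 393.7 L

394 L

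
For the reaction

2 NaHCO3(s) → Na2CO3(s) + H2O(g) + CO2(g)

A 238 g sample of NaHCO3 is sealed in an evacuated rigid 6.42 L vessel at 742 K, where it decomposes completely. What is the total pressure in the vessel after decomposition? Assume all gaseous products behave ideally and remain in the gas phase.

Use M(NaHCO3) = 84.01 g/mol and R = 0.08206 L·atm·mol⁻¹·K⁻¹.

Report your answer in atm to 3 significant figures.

n(NaHCO3) = 238 / 84.01 = 2.833 mol
n(gas produced) = (2/2) × 2.833 = 2.833 mol
P = nRT/V = 2.833 × 0.08206 × 742 / 6.42 = 26.87 atm

26.9 atm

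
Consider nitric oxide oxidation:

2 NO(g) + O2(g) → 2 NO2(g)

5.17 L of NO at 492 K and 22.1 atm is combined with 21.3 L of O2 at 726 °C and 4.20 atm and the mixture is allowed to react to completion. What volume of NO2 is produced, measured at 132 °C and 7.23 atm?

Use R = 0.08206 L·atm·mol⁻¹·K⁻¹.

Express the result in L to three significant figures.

n(NO) = PV/RT = (22.1 × 5.17) / (0.08206 × 492) = 2.830 mol
n(O2) = PV/RT = (4.20 × 21.3) / (0.08206 × 999.15) = 1.091 mol
For 2.830 mol NO, stoichiometry requires (1/2) × 2.830 = 1.415 mol O2; 1.091 mol is available, so O2 is limiting.
n(NO2) = (2/1) × 1.091 = 2.182 mol
V(NO2) = nRT/P = 2.182 × 0.08206 × 405.15 / 7.23 = 10.03 L

10.0 L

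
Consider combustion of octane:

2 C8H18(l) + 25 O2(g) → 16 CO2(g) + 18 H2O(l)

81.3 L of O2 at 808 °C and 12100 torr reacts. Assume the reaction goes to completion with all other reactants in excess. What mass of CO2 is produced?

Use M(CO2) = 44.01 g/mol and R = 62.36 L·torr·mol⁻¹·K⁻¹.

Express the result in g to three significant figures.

n(O2) = PV/RT = (12100 × 81.3) / (62.36 × 1081.15) = 14.59 mol
n(CO2) = (16/25) × 14.59 = 9.338 mol
m(CO2) = 9.338 × 44.01 = 411.0 g

411 g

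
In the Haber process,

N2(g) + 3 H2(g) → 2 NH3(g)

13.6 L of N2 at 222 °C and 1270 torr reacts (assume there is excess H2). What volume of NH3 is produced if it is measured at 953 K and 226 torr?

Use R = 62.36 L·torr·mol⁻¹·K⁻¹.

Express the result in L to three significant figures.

n(N2) = PV/RT = (1270 × 13.6) / (62.36 × 495.15) = 0.5594 mol
n(NH3) = (2/1) × 0.5594 = 1.119 mol
V = nRT/P = 1.119 × 62.36 × 953 / 226 = 294.3 L

294 L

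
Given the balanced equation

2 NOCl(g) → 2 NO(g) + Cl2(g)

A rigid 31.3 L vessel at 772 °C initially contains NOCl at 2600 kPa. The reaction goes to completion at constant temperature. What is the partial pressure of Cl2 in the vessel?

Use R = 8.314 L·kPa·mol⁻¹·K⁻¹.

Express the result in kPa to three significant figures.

1300 kPa

n(NOCl)₀ = PV/RT = (2600 × 31.3) / (8.314 × 1045.15) = 9.365 mol
n(Cl2) = (1/2) × 9.365 = 4.683 mol
P(Cl2) = nRT/V = 4.683 × 8.314 × 1045.15 / 31.3 = 1300 kPa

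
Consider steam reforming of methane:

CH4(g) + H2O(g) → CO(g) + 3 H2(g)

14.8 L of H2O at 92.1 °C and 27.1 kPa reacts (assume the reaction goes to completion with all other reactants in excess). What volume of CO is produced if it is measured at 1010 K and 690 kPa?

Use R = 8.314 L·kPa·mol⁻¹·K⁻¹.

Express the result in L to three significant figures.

1.61 L

n(H2O) = PV/RT = (27.1 × 14.8) / (8.314 × 365.25) = 0.1321 mol
n(CO) = (1/1) × 0.1321 = 0.1321 mol
V = nRT/P = 0.1321 × 8.314 × 1010 / 690 = 1.608 L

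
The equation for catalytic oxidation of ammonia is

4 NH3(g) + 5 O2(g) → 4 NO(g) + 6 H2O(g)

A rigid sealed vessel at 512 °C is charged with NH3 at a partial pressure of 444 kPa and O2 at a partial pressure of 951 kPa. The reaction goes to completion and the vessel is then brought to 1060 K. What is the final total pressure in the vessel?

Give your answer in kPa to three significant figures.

2030 kPa

At constant V, partial pressures at 512 °C are proportional to moles, so apply stoichiometry directly to pressures.
P(O2) required for 444 kPa of NH3 = (5/4) × 444 = 555.0 kPa; available 951 kPa, so NH3 is limiting.
P(O2) remaining = 951 − (5/4) × 444 = 396.0 kPa
P(gaseous products) = (4+6)/4 × 444 = 1110 kPa
P_total at 512 °C = 396.0 + 1110 = 1506 kPa
Scaling to 1060 K: P = 1506 × 1060/785.15 = 2033 kPa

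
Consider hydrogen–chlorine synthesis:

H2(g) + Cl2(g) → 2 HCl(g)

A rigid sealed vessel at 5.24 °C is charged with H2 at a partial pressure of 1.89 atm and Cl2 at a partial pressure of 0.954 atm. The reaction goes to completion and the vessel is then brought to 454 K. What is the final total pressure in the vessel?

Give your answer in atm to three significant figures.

4.64 atm

At constant V, partial pressures at 5.24 °C are proportional to moles, so apply stoichiometry directly to pressures.
P(Cl2) required for 1.89 atm of H2 = (1/1) × 1.89 = 1.890 atm; available 0.954 atm, so Cl2 is limiting.
P(H2) remaining = 1.89 − (1/1) × 0.954 = 0.9360 atm
P(gaseous products) = (2)/1 × 0.954 = 1.908 atm
P_total at 5.24 °C = 0.9360 + 1.908 = 2.844 atm
Scaling to 454 K: P = 2.844 × 454/278.39 = 4.638 atm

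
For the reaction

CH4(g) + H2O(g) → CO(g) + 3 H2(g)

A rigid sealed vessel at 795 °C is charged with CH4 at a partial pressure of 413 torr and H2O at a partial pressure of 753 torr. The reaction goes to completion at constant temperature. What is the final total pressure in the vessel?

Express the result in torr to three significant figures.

Because the vessel is rigid and T is held at 795 °C, work the stoichiometry in partial pressures (P_i = n_iRT/V).
P(H2O) required for 413 torr of CH4 = (1/1) × 413 = 413.0 torr; available 753 torr, so CH4 is limiting.
P(H2O) remaining = 753 − (1/1) × 413 = 340.0 torr
P(gaseous products) = (1+3)/1 × 413 = 1652 torr
P_total at 795 °C = 340.0 + 1652 = 1992 torr

1990 torr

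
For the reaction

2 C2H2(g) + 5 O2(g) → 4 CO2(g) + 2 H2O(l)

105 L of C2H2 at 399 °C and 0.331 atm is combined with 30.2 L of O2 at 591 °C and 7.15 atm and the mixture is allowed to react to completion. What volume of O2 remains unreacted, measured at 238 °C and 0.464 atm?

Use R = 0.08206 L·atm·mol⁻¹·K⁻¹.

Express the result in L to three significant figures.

n(C2H2) = PV/RT = (0.331 × 105) / (0.08206 × 672.15) = 0.6301 mol
n(O2) = PV/RT = (7.15 × 30.2) / (0.08206 × 864.15) = 3.045 mol
For 0.6301 mol C2H2, stoichiometry requires (5/2) × 0.6301 = 1.575 mol O2; 3.045 mol is available, so C2H2 is limiting.
n(O2) consumed = (5/2) × 0.6301 = 1.575 mol; remaining = 3.045 − 1.575 = 1.470 mol
V(O2) = nRT/P = 1.470 × 0.08206 × 511.15 / 0.464 = 132.9 L

133 L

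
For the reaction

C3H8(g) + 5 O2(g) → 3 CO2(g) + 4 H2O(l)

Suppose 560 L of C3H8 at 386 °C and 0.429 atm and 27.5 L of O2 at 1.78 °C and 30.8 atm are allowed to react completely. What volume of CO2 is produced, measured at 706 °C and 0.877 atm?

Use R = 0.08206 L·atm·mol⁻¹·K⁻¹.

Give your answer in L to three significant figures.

n(C3H8) = PV/RT = (0.429 × 560) / (0.08206 × 659.15) = 4.441 mol
n(O2) = PV/RT = (30.8 × 27.5) / (0.08206 × 274.93) = 37.54 mol
For 4.441 mol C3H8, stoichiometry requires (5/1) × 4.441 = 22.20 mol O2; 37.54 mol is available, so C3H8 is limiting.
n(CO2) = (3/1) × 4.441 = 13.32 mol
V(CO2) = nRT/P = 13.32 × 0.08206 × 979.15 / 0.877 = 1220 L

1220 L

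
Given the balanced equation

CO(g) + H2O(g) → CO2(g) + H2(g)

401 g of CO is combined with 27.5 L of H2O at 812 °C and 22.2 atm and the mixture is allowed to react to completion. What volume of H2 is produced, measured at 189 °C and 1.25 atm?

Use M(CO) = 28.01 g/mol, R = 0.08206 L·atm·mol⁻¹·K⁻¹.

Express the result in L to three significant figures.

n(CO) = 401 / 28.01 = 14.32 mol
n(H2O) = PV/RT = (22.2 × 27.5) / (0.08206 × 1085.15) = 6.856 mol
For 14.32 mol CO, stoichiometry requires (1/1) × 14.32 = 14.32 mol H2O; 6.856 mol is available, so H2O is limiting.
n(H2) = (1/1) × 6.856 = 6.856 mol
V(H2) = nRT/P = 6.856 × 0.08206 × 462.15 / 1.25 = 208.0 L

208 L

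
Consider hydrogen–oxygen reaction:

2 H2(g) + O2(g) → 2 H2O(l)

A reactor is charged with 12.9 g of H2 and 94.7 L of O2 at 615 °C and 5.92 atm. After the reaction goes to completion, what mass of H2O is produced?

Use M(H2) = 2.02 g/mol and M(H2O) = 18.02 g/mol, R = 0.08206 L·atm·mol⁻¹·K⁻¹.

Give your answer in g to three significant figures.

115 g

n(H2) = 12.9 / 2.02 = 6.386 mol
n(O2) = PV/RT = (5.92 × 94.7) / (0.08206 × 888.15) = 7.692 mol
For 6.386 mol H2, stoichiometry requires (1/2) × 6.386 = 3.193 mol O2; 7.692 mol is available, so H2 is limiting.
n(H2O) = (2/2) × 6.386 = 6.386 mol
m(H2O) = 6.386 × 18.02 = 115.1 g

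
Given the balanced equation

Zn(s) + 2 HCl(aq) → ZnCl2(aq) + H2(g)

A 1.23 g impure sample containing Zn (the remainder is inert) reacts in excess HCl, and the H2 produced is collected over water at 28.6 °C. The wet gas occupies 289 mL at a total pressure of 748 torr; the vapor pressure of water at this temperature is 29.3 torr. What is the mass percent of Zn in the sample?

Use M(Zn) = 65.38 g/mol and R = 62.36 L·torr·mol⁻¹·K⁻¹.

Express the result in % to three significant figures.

P(H2) = 748 − 29.3 = 718.7 torr
n(H2) = PV/RT = (718.7 × 0.2890) / (62.36 × 301.75) = 0.01104 mol
n(Zn) = (1/1) × 0.01104 = 0.01104 mol
m(Zn) = 0.01104 × 65.38 = 0.7218 g
%Zn = 0.7218 / 1.23 × 100 = 58.68%

58.7 %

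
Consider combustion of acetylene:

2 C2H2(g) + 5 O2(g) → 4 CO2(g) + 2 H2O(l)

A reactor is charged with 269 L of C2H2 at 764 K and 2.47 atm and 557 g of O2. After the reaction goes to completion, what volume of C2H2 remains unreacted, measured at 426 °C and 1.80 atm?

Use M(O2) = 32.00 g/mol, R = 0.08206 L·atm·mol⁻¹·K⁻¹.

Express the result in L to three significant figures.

n(C2H2) = PV/RT = (2.47 × 269) / (0.08206 × 764) = 10.60 mol
n(O2) = 557 / 32.00 = 17.41 mol
For 10.60 mol C2H2, stoichiometry requires (5/2) × 10.60 = 26.50 mol O2; 17.41 mol is available, so O2 is limiting.
n(C2H2) consumed = (2/5) × 17.41 = 6.964 mol; remaining = 10.60 − 6.964 = 3.636 mol
V(C2H2) = nRT/P = 3.636 × 0.08206 × 699.15 / 1.80 = 115.9 L

116 L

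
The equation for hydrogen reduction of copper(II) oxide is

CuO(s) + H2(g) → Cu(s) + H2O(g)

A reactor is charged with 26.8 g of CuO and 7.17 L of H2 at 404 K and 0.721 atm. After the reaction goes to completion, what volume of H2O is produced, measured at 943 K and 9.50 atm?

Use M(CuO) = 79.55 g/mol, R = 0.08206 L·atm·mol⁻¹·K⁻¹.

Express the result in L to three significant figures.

n(CuO) = 26.8 / 79.55 = 0.3369 mol
n(H2) = PV/RT = (0.721 × 7.17) / (0.08206 × 404) = 0.1559 mol
For 0.3369 mol CuO, stoichiometry requires (1/1) × 0.3369 = 0.3369 mol H2; 0.1559 mol is available, so H2 is limiting.
n(H2O) = (1/1) × 0.1559 = 0.1559 mol
V(H2O) = nRT/P = 0.1559 × 0.08206 × 943 / 9.50 = 1.270 L

1.27 L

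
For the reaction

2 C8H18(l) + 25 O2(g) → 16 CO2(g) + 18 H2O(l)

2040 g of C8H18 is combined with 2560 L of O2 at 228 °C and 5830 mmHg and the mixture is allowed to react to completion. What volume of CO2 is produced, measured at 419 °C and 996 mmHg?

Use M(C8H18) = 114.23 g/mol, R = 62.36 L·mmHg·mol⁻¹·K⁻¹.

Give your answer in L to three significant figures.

n(C8H18) = 2040 / 114.23 = 17.86 mol
n(O2) = PV/RT = (5830 × 2560) / (62.36 × 501.15) = 477.6 mol
For 17.86 mol C8H18, stoichiometry requires (25/2) × 17.86 = 223.2 mol O2; 477.6 mol is available, so C8H18 is limiting.
n(CO2) = (16/2) × 17.86 = 142.9 mol
V(CO2) = nRT/P = 142.9 × 62.36 × 692.15 / 996 = 6193 L

6190 L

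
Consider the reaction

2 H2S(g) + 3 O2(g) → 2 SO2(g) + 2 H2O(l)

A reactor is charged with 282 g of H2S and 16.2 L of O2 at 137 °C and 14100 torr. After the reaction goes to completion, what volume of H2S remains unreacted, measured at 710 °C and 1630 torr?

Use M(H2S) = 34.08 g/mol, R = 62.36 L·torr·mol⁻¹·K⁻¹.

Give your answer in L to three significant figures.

n(H2S) = 282 / 34.08 = 8.275 mol
n(O2) = PV/RT = (14100 × 16.2) / (62.36 × 410.15) = 8.931 mol
For 8.275 mol H2S, stoichiometry requires (3/2) × 8.275 = 12.41 mol O2; 8.931 mol is available, so O2 is limiting.
n(H2S) consumed = (2/3) × 8.931 = 5.954 mol; remaining = 8.275 − 5.954 = 2.321 mol
V(H2S) = nRT/P = 2.321 × 62.36 × 983.15 / 1630 = 87.30 L

87.3 L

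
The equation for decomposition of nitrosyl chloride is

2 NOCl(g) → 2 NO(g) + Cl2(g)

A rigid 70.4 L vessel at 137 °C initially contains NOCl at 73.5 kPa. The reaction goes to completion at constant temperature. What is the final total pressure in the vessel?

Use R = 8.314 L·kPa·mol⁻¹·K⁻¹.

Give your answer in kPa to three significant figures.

At constant T and V, P ∝ n(gas): 2 mol gas → 3 mol gas.
P_final = (3/2) × 73.5 = 110.2 kPa

110 kPa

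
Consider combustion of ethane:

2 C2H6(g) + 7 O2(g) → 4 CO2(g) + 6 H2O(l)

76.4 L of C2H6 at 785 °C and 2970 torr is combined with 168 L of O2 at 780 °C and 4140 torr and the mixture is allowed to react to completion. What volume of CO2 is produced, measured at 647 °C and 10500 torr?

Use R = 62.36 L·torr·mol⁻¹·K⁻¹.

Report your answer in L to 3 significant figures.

33.1 L

n(C2H6) = PV/RT = (2970 × 76.4) / (62.36 × 1058.15) = 3.439 mol
n(O2) = PV/RT = (4140 × 168) / (62.36 × 1053.15) = 10.59 mol
For 3.439 mol C2H6, stoichiometry requires (7/2) × 3.439 = 12.04 mol O2; 10.59 mol is available, so O2 is limiting.
n(CO2) = (4/7) × 10.59 = 6.051 mol
V(CO2) = nRT/P = 6.051 × 62.36 × 920.15 / 10500 = 33.07 L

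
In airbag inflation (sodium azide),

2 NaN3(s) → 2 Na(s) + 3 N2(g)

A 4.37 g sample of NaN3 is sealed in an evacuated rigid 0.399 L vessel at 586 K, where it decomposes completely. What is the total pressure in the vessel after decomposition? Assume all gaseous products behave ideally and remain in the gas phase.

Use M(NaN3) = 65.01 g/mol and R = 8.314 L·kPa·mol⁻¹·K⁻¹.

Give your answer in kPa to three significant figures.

1230 kPa

n(NaN3) = 4.37 / 65.01 = 0.06722 mol
n(gas produced) = (3/2) × 0.06722 = 0.1008 mol
P = nRT/V = 0.1008 × 8.314 × 586 / 0.399 = 1231 kPa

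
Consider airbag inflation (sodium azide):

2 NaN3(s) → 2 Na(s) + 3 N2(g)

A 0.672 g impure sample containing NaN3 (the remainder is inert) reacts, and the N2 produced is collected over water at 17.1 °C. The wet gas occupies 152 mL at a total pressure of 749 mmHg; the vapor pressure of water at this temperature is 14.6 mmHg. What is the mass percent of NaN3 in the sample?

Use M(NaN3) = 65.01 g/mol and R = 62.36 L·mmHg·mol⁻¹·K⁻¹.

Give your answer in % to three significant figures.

P(N2) = 749 − 14.6 = 734.4 mmHg
n(N2) = PV/RT = (734.4 × 0.1520) / (62.36 × 290.25) = 0.006167 mol
n(NaN3) = (2/3) × 0.006167 = 0.004111 mol
m(NaN3) = 0.004111 × 65.01 = 0.2673 g
%NaN3 = 0.2673 / 0.672 × 100 = 39.78%

39.8 %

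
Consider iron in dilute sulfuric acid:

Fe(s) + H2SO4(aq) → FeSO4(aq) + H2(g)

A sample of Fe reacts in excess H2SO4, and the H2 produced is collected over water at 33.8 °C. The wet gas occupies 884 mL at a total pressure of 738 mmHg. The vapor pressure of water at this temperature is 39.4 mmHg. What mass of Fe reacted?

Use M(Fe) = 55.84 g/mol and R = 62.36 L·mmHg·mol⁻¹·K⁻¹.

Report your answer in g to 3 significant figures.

1.80 g

P(H2) = 738 − 39.4 = 698.6 mmHg
n(H2) = PV/RT = (698.6 × 0.8840) / (62.36 × 306.95) = 0.03226 mol
n(Fe) = (1/1) × 0.03226 = 0.03226 mol
m(Fe) = 0.03226 × 55.84 = 1.801 g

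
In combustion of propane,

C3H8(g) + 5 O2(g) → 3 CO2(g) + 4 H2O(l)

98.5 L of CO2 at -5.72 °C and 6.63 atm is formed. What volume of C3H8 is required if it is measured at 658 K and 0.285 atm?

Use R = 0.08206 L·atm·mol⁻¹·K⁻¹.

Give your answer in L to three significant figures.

n(CO2) = PV/RT = (6.63 × 98.5) / (0.08206 × 267.43) = 29.76 mol
n(C3H8) = (1/3) × 29.76 = 9.920 mol
V = nRT/P = 9.920 × 0.08206 × 658 / 0.285 = 1879 L

1880 L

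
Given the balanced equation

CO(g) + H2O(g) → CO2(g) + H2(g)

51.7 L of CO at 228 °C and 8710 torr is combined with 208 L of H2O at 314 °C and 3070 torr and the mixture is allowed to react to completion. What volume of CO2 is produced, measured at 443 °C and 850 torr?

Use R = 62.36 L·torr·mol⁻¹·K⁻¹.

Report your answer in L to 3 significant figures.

n(CO) = PV/RT = (8710 × 51.7) / (62.36 × 501.15) = 14.41 mol
n(H2O) = PV/RT = (3070 × 208) / (62.36 × 587.15) = 17.44 mol
For 14.41 mol CO, stoichiometry requires (1/1) × 14.41 = 14.41 mol H2O; 17.44 mol is available, so CO is limiting.
n(CO2) = (1/1) × 14.41 = 14.41 mol
V(CO2) = nRT/P = 14.41 × 62.36 × 716.15 / 850 = 757.1 L

757 L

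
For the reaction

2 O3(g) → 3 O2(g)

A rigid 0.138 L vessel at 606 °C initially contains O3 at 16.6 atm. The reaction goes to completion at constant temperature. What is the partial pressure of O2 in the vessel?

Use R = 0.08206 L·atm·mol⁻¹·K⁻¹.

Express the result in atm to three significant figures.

24.9 atm

n(O3)₀ = PV/RT = (16.6 × 0.138) / (0.08206 × 879.15) = 0.03175 mol
n(O2) = (3/2) × 0.03175 = 0.04763 mol
P(O2) = nRT/V = 0.04763 × 0.08206 × 879.15 / 0.138 = 24.90 atm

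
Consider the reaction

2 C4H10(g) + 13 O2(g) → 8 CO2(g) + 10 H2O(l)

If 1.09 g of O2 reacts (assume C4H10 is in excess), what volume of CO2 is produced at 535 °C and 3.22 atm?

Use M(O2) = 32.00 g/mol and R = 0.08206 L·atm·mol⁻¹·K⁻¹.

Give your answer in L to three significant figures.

0.432 L

n(O2) = 1.090 / 32.00 = 0.03406 mol
n(CO2) = (8/13) × 0.03406 = 0.02096 mol
V = nRT/P = 0.02096 × 0.08206 × 808.15 / 3.22 = 0.4317 L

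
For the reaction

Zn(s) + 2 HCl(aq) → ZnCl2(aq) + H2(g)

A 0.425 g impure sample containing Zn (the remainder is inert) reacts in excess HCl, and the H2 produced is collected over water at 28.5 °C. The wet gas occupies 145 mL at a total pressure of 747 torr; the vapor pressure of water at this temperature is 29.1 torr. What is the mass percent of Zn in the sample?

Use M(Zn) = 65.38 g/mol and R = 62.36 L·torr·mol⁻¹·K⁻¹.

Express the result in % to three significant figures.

P(H2) = 747 − 29.1 = 717.9 torr
n(H2) = PV/RT = (717.9 × 0.1450) / (62.36 × 301.65) = 0.005534 mol
n(Zn) = (1/1) × 0.005534 = 0.005534 mol
m(Zn) = 0.005534 × 65.38 = 0.3618 g
%Zn = 0.3618 / 0.425 × 100 = 85.13%

85.1 %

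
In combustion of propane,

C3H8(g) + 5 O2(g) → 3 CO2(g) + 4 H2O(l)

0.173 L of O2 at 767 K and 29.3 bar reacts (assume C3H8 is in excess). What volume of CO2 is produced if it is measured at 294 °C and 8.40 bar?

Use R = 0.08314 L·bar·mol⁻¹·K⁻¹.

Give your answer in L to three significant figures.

n(O2) = PV/RT = (29.3 × 0.173) / (0.08314 × 767) = 0.07949 mol
n(CO2) = (3/5) × 0.07949 = 0.04769 mol
V = nRT/P = 0.04769 × 0.08314 × 567.15 / 8.40 = 0.2677 L

0.268 L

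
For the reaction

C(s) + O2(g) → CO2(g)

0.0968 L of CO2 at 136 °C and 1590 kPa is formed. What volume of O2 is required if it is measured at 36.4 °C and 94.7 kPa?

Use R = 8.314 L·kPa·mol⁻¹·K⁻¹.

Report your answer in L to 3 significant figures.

1.23 L

n(CO2) = PV/RT = (1590 × 0.0968) / (8.314 × 409.15) = 0.04525 mol
n(O2) = (1/1) × 0.04525 = 0.04525 mol
V = nRT/P = 0.04525 × 8.314 × 309.55 / 94.7 = 1.230 L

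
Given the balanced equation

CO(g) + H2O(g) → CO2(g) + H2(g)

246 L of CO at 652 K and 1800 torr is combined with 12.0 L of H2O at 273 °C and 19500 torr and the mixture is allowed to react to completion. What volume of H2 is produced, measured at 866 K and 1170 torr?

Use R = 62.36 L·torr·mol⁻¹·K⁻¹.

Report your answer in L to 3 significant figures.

317 L

n(CO) = PV/RT = (1800 × 246) / (62.36 × 652) = 10.89 mol
n(H2O) = PV/RT = (19500 × 12.0) / (62.36 × 546.15) = 6.871 mol
For 10.89 mol CO, stoichiometry requires (1/1) × 10.89 = 10.89 mol H2O; 6.871 mol is available, so H2O is limiting.
n(H2) = (1/1) × 6.871 = 6.871 mol
V(H2) = nRT/P = 6.871 × 62.36 × 866 / 1170 = 317.1 L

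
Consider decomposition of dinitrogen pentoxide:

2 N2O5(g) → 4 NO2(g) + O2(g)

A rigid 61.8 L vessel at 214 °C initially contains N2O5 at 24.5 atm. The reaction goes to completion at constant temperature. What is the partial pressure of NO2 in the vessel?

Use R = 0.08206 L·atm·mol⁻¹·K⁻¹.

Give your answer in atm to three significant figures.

49.0 atm

n(N2O5)₀ = PV/RT = (24.5 × 61.8) / (0.08206 × 487.15) = 37.88 mol
n(NO2) = (4/2) × 37.88 = 75.76 mol
P(NO2) = nRT/V = 75.76 × 0.08206 × 487.15 / 61.8 = 49.01 atm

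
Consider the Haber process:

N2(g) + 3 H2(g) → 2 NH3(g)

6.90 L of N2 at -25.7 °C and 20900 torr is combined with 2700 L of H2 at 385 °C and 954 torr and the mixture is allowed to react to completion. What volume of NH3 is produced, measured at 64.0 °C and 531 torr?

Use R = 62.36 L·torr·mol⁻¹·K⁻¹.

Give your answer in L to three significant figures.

n(N2) = PV/RT = (20900 × 6.90) / (62.36 × 247.45) = 9.345 mol
n(H2) = PV/RT = (954 × 2700) / (62.36 × 658.15) = 62.76 mol
For 9.345 mol N2, stoichiometry requires (3/1) × 9.345 = 28.04 mol H2; 62.76 mol is available, so N2 is limiting.
n(NH3) = (2/1) × 9.345 = 18.69 mol
V(NH3) = nRT/P = 18.69 × 62.36 × 337.15 / 531 = 740.0 L

740 L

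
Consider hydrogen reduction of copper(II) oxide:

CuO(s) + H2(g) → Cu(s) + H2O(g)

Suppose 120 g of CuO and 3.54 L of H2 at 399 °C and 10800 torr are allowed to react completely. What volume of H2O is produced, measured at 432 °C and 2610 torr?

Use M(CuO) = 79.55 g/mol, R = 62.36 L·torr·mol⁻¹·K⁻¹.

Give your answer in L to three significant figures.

n(CuO) = 120 / 79.55 = 1.508 mol
n(H2) = PV/RT = (10800 × 3.54) / (62.36 × 672.15) = 0.9121 mol
For 1.508 mol CuO, stoichiometry requires (1/1) × 1.508 = 1.508 mol H2; 0.9121 mol is available, so H2 is limiting.
n(H2O) = (1/1) × 0.9121 = 0.9121 mol
V(H2O) = nRT/P = 0.9121 × 62.36 × 705.15 / 2610 = 15.37 L

15.4 L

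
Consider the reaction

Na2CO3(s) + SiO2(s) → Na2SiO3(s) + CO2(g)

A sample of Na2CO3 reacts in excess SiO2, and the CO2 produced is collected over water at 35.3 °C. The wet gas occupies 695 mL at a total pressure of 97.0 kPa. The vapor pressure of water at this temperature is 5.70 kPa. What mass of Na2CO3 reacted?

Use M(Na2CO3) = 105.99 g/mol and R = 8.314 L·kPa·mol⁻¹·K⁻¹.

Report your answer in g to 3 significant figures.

P(CO2) = 97.0 − 5.70 = 91.30 kPa
n(CO2) = PV/RT = (91.30 × 0.6950) / (8.314 × 308.45) = 0.02474 mol
n(Na2CO3) = (1/1) × 0.02474 = 0.02474 mol
m(Na2CO3) = 0.02474 × 105.99 = 2.622 g

2.62 g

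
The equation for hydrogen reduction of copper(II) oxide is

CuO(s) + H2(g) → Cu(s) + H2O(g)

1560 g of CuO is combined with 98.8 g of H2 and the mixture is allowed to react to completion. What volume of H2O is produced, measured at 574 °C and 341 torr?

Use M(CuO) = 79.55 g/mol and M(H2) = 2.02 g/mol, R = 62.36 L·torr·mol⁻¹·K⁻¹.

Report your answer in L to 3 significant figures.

3040 L

n(CuO) = 1560 / 79.55 = 19.61 mol
n(H2) = 98.8 / 2.02 = 48.91 mol
For 19.61 mol CuO, stoichiometry requires (1/1) × 19.61 = 19.61 mol H2; 48.91 mol is available, so CuO is limiting.
n(H2O) = (1/1) × 19.61 = 19.61 mol
V(H2O) = nRT/P = 19.61 × 62.36 × 847.15 / 341 = 3038 L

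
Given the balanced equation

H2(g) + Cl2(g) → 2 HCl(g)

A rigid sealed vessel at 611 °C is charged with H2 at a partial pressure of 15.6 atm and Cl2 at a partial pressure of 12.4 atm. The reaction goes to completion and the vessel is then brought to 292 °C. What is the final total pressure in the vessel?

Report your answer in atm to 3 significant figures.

With V and T fixed, P_i ∝ n_i, so the mole ratios apply directly to partial pressures at 611 °C.
P(Cl2) required for 15.6 atm of H2 = (1/1) × 15.6 = 15.60 atm; available 12.4 atm, so Cl2 is limiting.
P(H2) remaining = 15.6 − (1/1) × 12.4 = 3.200 atm
P(gaseous products) = (2)/1 × 12.4 = 24.80 atm
P_total at 611 °C = 3.200 + 24.80 = 28.00 atm
Scaling to 292 °C: P = 28.00 × 565.15/884.15 = 17.90 atm

17.9 atm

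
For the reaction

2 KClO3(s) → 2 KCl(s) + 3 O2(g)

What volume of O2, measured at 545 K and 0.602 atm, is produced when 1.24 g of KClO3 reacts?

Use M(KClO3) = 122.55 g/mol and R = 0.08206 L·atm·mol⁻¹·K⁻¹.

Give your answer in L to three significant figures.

n(KClO3) = 1.240 / 122.55 = 0.01012 mol
n(O2) = (3/2) × 0.01012 = 0.01518 mol
V = nRT/P = 0.01518 × 0.08206 × 545 / 0.602 = 1.128 L

1.13 L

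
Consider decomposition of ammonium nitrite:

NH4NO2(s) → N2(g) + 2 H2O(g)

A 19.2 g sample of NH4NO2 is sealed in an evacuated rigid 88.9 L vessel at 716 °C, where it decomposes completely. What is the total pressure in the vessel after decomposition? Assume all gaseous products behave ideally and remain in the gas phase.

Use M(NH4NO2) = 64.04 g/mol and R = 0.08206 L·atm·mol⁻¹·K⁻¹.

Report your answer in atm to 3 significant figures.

0.821 atm

n(NH4NO2) = 19.2 / 64.04 = 0.2998 mol
n(gas produced) = (3/1) × 0.2998 = 0.8994 mol
P = nRT/V = 0.8994 × 0.08206 × 989.15 / 88.9 = 0.8212 atm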